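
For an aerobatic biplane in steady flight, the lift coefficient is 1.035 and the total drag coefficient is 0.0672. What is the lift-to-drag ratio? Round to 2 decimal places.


Step 1: L/D = CL / CD = 1.035 / 0.0672
Step 2: L/D = 15.40

15.40


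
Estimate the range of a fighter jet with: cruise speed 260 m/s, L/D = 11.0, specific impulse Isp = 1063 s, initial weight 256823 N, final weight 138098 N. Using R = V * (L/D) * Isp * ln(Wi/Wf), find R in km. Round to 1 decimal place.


Step 1: Coefficient = V * (L/D) * Isp = 260 * 11.0 * 1063 = 3040180.0 m
Step 2: Wi/Wf = 256823 / 138098 = 1.859716
Step 3: ln(1.859716) = 0.620424
Step 4: R = 3040180.0 * 0.620424 = 1886199.3 m = 1886.2 km

1886.2


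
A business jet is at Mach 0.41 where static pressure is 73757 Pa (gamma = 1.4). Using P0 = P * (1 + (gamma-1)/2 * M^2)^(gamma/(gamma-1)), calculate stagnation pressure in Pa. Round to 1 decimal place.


Step 1: (gamma-1)/2 * M^2 = 0.2 * 0.1681 = 0.03362
Step 2: 1 + 0.03362 = 1.03362
Step 3: Exponent gamma/(gamma-1) = 3.5
Step 4: P0 = 73757 * 1.03362^3.5 = 82806.9 Pa

82806.9


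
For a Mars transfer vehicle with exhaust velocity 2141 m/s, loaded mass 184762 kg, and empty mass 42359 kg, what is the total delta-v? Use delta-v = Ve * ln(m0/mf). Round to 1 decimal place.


Step 1: Mass ratio m0/mf = 184762 / 42359 = 4.361812
Step 2: ln(4.361812) = 1.472888
Step 3: delta-v = 2141 * 1.472888 = 3153.5 m/s

3153.5


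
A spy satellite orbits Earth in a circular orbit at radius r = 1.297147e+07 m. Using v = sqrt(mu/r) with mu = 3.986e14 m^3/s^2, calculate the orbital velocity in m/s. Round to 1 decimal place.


Step 1: mu / r = 3.986e14 / 1.297147e+07 = 30728976.7467
Step 2: v = sqrt(30728976.7467) = 5543.4 m/s

5543.4


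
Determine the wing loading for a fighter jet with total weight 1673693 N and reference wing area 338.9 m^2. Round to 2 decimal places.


Step 1: Wing loading = W / S = 1673693 / 338.9
Step 2: Wing loading = 4938.60 N/m^2

4938.60


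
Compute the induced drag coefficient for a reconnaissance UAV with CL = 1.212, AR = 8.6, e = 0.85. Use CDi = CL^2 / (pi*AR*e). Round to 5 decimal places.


Step 1: CL^2 = 1.212^2 = 1.468944
Step 2: pi * AR * e = 3.14159 * 8.6 * 0.85 = 22.965042
Step 3: CDi = 1.468944 / 22.965042 = 0.06396

0.06396


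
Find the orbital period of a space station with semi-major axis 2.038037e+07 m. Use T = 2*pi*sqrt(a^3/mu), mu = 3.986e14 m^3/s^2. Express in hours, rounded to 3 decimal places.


Step 1: a^3 / mu = 8.465180e+21 / 3.986e14 = 2.123728e+07
Step 2: sqrt(2.123728e+07) = 4608.3924 s
Step 3: T = 2*pi * 4608.3924 = 28955.38 s
Step 4: T in hours = 28955.38 / 3600 = 8.043 hours

8.043


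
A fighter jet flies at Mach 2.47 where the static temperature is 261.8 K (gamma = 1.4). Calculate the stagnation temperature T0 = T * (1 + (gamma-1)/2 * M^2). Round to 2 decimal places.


Step 1: (gamma-1)/2 = 0.2
Step 2: M^2 = 6.1009
Step 3: 1 + 0.2 * 6.1009 = 2.22018
Step 4: T0 = 261.8 * 2.22018 = 581.24 K

581.24


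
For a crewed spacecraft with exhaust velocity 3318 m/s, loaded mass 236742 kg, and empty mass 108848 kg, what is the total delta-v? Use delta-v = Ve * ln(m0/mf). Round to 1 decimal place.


Step 1: Mass ratio m0/mf = 236742 / 108848 = 2.174978
Step 2: ln(2.174978) = 0.777019
Step 3: delta-v = 3318 * 0.777019 = 2578.1 m/s

2578.1


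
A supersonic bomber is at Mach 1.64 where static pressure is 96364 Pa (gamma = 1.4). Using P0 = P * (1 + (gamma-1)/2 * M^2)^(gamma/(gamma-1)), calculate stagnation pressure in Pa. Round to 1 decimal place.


Step 1: (gamma-1)/2 * M^2 = 0.2 * 2.6896 = 0.53792
Step 2: 1 + 0.53792 = 1.53792
Step 3: Exponent gamma/(gamma-1) = 3.5
Step 4: P0 = 96364 * 1.53792^3.5 = 434693.3 Pa

434693.3


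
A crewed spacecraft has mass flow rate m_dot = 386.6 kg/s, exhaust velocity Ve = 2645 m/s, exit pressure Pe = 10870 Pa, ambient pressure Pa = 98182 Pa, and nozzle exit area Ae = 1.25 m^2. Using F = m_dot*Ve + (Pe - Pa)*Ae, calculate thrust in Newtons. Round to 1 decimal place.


Step 1: Momentum thrust = m_dot * Ve = 386.6 * 2645 = 1022557.0 N
Step 2: Pressure thrust = (Pe - Pa) * Ae = (10870 - 98182) * 1.25 = -109140.00 N
Step 3: Total thrust F = 1022557.0 + -109140.00 = 913417.0 N

913417.0


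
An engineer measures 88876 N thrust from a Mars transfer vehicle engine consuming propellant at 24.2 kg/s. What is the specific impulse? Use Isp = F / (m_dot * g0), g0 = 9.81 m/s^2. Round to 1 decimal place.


Step 1: m_dot * g0 = 24.2 * 9.81 = 237.4
Step 2: Isp = 88876 / 237.4 = 374.4 s

374.4


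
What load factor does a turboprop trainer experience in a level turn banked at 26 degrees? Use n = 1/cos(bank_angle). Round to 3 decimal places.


Step 1: Convert 26 degrees to radians = 0.453786
Step 2: cos(26 deg) = 0.898794
Step 3: n = 1 / 0.898794 = 1.113

1.113


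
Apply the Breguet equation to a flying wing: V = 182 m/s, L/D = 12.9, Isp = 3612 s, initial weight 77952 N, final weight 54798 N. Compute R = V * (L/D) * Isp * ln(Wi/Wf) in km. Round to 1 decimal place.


Step 1: Coefficient = V * (L/D) * Isp = 182 * 12.9 * 3612 = 8480253.6 m
Step 2: Wi/Wf = 77952 / 54798 = 1.422534
Step 3: ln(1.422534) = 0.35244
Step 4: R = 8480253.6 * 0.35244 = 2988776.8 m = 2988.8 km

2988.8


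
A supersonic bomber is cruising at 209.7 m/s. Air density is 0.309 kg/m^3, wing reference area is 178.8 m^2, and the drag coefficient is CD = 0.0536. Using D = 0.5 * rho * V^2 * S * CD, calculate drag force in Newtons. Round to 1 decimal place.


Step 1: Dynamic pressure q = 0.5 * 0.309 * 209.7^2 = 6793.9969 Pa
Step 2: Drag D = q * S * CD = 6793.9969 * 178.8 * 0.0536
Step 3: D = 65111.5 N

65111.5


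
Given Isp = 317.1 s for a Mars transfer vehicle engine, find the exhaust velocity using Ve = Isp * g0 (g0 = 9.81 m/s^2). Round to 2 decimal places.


Step 1: Ve = Isp * g0 = 317.1 * 9.81
Step 2: Ve = 3110.75 m/s

3110.75


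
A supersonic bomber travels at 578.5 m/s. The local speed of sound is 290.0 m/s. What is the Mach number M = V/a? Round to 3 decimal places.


Step 1: M = V / a = 578.5 / 290.0
Step 2: M = 1.995

1.995


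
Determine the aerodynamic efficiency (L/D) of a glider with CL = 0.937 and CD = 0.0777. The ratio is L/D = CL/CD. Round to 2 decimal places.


Step 1: L/D = CL / CD = 0.937 / 0.0777
Step 2: L/D = 12.06

12.06


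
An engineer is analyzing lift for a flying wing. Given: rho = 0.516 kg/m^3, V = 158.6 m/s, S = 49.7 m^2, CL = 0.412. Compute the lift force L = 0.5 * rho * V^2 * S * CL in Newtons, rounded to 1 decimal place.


Step 1: Calculate dynamic pressure q = 0.5 * 0.516 * 158.6^2 = 0.5 * 0.516 * 25153.96 = 6489.7217 Pa
Step 2: Multiply by wing area and lift coefficient: L = 6489.7217 * 49.7 * 0.412
Step 3: L = 322539.1675 * 0.412 = 132886.1 N

132886.1


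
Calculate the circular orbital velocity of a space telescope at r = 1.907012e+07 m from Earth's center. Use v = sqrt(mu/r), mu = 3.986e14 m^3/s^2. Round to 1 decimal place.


Step 1: mu / r = 3.986e14 / 1.907012e+07 = 20901808.6934
Step 2: v = sqrt(20901808.6934) = 4571.8 m/s

4571.8


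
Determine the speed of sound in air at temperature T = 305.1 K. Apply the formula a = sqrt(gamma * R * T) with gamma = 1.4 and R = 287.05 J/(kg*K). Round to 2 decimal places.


Step 1: gamma * R * T = 1.4 * 287.05 * 305.1 = 122610.537
Step 2: a = sqrt(122610.537) = 350.16 m/s

350.16


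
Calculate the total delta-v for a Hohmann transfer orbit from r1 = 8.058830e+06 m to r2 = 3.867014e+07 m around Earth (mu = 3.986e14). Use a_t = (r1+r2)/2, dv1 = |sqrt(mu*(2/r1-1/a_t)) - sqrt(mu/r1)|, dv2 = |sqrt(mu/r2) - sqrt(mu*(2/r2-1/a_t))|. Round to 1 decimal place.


Step 1: Transfer semi-major axis a_t = (8.058830e+06 + 3.867014e+07) / 2 = 2.336448e+07 m
Step 2: v1 (circular at r1) = sqrt(mu/r1) = 7032.87 m/s
Step 3: v_t1 = sqrt(mu*(2/r1 - 1/a_t)) = 9047.79 m/s
Step 4: dv1 = |9047.79 - 7032.87| = 2014.92 m/s
Step 5: v2 (circular at r2) = 3210.56 m/s, v_t2 = 1885.55 m/s
Step 6: dv2 = |3210.56 - 1885.55| = 1325.01 m/s
Step 7: Total delta-v = 2014.92 + 1325.01 = 3339.9 m/s

3339.9


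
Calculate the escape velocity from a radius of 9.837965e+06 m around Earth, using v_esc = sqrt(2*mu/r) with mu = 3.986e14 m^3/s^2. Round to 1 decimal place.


Step 1: 2*mu/r = 2 * 3.986e14 / 9.837965e+06 = 81033018.5155
Step 2: v_esc = sqrt(81033018.5155) = 9001.8 m/s

9001.8


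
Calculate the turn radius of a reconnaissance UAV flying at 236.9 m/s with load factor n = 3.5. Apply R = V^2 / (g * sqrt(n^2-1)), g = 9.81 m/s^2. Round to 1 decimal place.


Step 1: V^2 = 236.9^2 = 56121.61
Step 2: n^2 - 1 = 3.5^2 - 1 = 11.25
Step 3: sqrt(11.25) = 3.354102
Step 4: R = 56121.61 / (9.81 * 3.354102) = 1705.6 m

1705.6


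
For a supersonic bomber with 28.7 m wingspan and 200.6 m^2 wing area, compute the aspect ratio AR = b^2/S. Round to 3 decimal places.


Step 1: b^2 = 28.7^2 = 823.69
Step 2: AR = 823.69 / 200.6 = 4.106

4.106


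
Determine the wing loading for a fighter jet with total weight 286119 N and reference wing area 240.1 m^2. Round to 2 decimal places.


Step 1: Wing loading = W / S = 286119 / 240.1
Step 2: Wing loading = 1191.67 N/m^2

1191.67


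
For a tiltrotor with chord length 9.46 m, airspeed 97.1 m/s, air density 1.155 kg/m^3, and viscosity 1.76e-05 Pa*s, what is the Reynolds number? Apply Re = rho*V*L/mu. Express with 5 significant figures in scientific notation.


Step 1: Numerator = rho * V * L = 1.155 * 97.1 * 9.46 = 1060.94373
Step 2: Re = 1060.94373 / 1.76e-05
Step 3: Re = 6.0281e+07

6.0281e+07


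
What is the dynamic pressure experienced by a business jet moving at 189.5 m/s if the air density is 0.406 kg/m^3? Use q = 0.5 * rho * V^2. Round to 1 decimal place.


Step 1: V^2 = 189.5^2 = 35910.25
Step 2: q = 0.5 * 0.406 * 35910.25
Step 3: q = 7289.8 Pa

7289.8


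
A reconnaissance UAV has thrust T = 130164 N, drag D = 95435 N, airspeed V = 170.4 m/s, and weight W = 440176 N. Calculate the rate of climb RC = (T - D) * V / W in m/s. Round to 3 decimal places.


Step 1: Excess thrust = T - D = 130164 - 95435 = 34729 N
Step 2: Excess power = 34729 * 170.4 = 5917821.6 W
Step 3: RC = 5917821.6 / 440176 = 13.444 m/s

13.444


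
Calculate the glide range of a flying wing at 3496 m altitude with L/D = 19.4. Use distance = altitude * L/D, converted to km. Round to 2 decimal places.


Step 1: Glide distance = altitude * L/D = 3496 * 19.4 = 67822.4 m
Step 2: Convert to km: 67822.4 / 1000 = 67.82 km

67.82


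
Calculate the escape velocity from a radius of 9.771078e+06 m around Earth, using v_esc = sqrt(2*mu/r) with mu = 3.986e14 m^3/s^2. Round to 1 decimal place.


Step 1: 2*mu/r = 2 * 3.986e14 / 9.771078e+06 = 81587722.4601
Step 2: v_esc = sqrt(81587722.4601) = 9032.6 m/s

9032.6


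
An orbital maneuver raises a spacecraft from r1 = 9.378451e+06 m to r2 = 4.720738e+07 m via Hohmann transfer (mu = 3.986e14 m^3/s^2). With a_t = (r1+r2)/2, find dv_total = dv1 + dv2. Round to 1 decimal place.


Step 1: Transfer semi-major axis a_t = (9.378451e+06 + 4.720738e+07) / 2 = 2.829292e+07 m
Step 2: v1 (circular at r1) = sqrt(mu/r1) = 6519.33 m/s
Step 3: v_t1 = sqrt(mu*(2/r1 - 1/a_t)) = 8421.11 m/s
Step 4: dv1 = |8421.11 - 6519.33| = 1901.78 m/s
Step 5: v2 (circular at r2) = 2905.79 m/s, v_t2 = 1672.98 m/s
Step 6: dv2 = |2905.79 - 1672.98| = 1232.81 m/s
Step 7: Total delta-v = 1901.78 + 1232.81 = 3134.6 m/s

3134.6


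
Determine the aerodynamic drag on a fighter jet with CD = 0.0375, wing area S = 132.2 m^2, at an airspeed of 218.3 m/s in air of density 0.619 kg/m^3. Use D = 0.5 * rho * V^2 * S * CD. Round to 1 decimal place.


Step 1: Dynamic pressure q = 0.5 * 0.619 * 218.3^2 = 14749.1885 Pa
Step 2: Drag D = q * S * CD = 14749.1885 * 132.2 * 0.0375
Step 3: D = 73119.1 N

73119.1


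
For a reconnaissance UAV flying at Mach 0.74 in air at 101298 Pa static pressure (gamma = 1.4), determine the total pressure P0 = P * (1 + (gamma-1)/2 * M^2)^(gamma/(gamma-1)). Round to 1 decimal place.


Step 1: (gamma-1)/2 * M^2 = 0.2 * 0.5476 = 0.10952
Step 2: 1 + 0.10952 = 1.10952
Step 3: Exponent gamma/(gamma-1) = 3.5
Step 4: P0 = 101298 * 1.10952^3.5 = 145738.3 Pa

145738.3


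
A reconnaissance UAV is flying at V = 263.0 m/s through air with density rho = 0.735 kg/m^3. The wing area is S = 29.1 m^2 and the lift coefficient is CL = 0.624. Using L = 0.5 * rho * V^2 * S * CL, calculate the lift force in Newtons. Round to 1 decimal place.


Step 1: Calculate dynamic pressure q = 0.5 * 0.735 * 263.0^2 = 0.5 * 0.735 * 69169.0 = 25419.6075 Pa
Step 2: Multiply by wing area and lift coefficient: L = 25419.6075 * 29.1 * 0.624
Step 3: L = 739710.5783 * 0.624 = 461579.4 N

461579.4


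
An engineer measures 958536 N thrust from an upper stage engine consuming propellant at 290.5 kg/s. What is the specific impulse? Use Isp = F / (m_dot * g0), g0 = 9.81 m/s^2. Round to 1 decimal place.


Step 1: m_dot * g0 = 290.5 * 9.81 = 2849.81
Step 2: Isp = 958536 / 2849.81 = 336.4 s

336.4


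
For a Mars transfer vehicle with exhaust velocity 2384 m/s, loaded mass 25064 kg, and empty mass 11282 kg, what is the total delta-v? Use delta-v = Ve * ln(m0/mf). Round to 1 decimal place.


Step 1: Mass ratio m0/mf = 25064 / 11282 = 2.221592
Step 2: ln(2.221592) = 0.798224
Step 3: delta-v = 2384 * 0.798224 = 1903.0 m/s

1903.0


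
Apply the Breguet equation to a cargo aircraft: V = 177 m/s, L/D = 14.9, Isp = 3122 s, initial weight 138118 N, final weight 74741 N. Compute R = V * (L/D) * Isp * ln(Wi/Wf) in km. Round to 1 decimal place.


Step 1: Coefficient = V * (L/D) * Isp = 177 * 14.9 * 3122 = 8233650.6 m
Step 2: Wi/Wf = 138118 / 74741 = 1.847955
Step 3: ln(1.847955) = 0.61408
Step 4: R = 8233650.6 * 0.61408 = 5056116.8 m = 5056.1 km

5056.1


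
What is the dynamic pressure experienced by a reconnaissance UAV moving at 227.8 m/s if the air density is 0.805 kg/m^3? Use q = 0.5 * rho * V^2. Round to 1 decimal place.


Step 1: V^2 = 227.8^2 = 51892.84
Step 2: q = 0.5 * 0.805 * 51892.84
Step 3: q = 20886.9 Pa

20886.9


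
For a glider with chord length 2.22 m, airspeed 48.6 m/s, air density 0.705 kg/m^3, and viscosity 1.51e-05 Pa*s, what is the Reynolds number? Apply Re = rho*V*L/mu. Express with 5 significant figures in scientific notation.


Step 1: Numerator = rho * V * L = 0.705 * 48.6 * 2.22 = 76.06386
Step 2: Re = 76.06386 / 1.51e-05
Step 3: Re = 5.0373e+06

5.0373e+06


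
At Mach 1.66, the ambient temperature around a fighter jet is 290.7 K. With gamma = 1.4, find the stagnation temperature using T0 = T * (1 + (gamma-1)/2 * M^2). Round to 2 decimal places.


Step 1: (gamma-1)/2 = 0.2
Step 2: M^2 = 2.7556
Step 3: 1 + 0.2 * 2.7556 = 1.55112
Step 4: T0 = 290.7 * 1.55112 = 450.91 K

450.91


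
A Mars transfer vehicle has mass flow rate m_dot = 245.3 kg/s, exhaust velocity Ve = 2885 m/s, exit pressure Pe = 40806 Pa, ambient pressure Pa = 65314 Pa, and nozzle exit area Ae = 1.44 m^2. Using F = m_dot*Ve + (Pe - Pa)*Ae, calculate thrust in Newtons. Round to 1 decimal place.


Step 1: Momentum thrust = m_dot * Ve = 245.3 * 2885 = 707690.5 N
Step 2: Pressure thrust = (Pe - Pa) * Ae = (40806 - 65314) * 1.44 = -35291.52 N
Step 3: Total thrust F = 707690.5 + -35291.52 = 672399.0 N

672399.0


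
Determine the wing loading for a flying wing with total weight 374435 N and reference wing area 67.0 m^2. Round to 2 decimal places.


Step 1: Wing loading = W / S = 374435 / 67.0
Step 2: Wing loading = 5588.58 N/m^2

5588.58


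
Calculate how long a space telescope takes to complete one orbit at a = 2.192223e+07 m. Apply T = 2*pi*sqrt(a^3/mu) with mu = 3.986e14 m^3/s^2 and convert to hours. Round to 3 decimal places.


Step 1: a^3 / mu = 1.053548e+22 / 3.986e14 = 2.643120e+07
Step 2: sqrt(2.643120e+07) = 5141.1284 s
Step 3: T = 2*pi * 5141.1284 = 32302.66 s
Step 4: T in hours = 32302.66 / 3600 = 8.973 hours

8.973


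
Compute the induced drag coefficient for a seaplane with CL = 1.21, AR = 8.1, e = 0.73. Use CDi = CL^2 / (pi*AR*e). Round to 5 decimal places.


Step 1: CL^2 = 1.21^2 = 1.4641
Step 2: pi * AR * e = 3.14159 * 8.1 * 0.73 = 18.576237
Step 3: CDi = 1.4641 / 18.576237 = 0.07882

0.07882


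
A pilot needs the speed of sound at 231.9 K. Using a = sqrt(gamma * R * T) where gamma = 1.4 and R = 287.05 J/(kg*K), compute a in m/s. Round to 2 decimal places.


Step 1: gamma * R * T = 1.4 * 287.05 * 231.9 = 93193.653
Step 2: a = sqrt(93193.653) = 305.28 m/s

305.28


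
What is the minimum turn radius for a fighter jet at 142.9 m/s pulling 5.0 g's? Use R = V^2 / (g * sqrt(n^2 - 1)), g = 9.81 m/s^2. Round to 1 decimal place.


Step 1: V^2 = 142.9^2 = 20420.41
Step 2: n^2 - 1 = 5.0^2 - 1 = 24.0
Step 3: sqrt(24.0) = 4.898979
Step 4: R = 20420.41 / (9.81 * 4.898979) = 424.9 m

424.9


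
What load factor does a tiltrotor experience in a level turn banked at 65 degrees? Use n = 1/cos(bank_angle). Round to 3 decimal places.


Step 1: Convert 65 degrees to radians = 1.134464
Step 2: cos(65 deg) = 0.422618
Step 3: n = 1 / 0.422618 = 2.366

2.366


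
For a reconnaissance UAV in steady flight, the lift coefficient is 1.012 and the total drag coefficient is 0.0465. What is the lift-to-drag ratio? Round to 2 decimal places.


Step 1: L/D = CL / CD = 1.012 / 0.0465
Step 2: L/D = 21.76

21.76


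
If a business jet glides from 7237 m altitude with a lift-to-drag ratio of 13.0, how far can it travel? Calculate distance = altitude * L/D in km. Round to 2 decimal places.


Step 1: Glide distance = altitude * L/D = 7237 * 13.0 = 94081.0 m
Step 2: Convert to km: 94081.0 / 1000 = 94.08 km

94.08


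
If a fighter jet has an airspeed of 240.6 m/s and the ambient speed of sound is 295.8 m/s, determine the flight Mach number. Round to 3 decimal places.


Step 1: M = V / a = 240.6 / 295.8
Step 2: M = 0.813

0.813


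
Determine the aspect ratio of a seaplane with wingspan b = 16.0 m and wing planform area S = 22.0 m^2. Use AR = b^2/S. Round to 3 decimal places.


Step 1: b^2 = 16.0^2 = 256.0
Step 2: AR = 256.0 / 22.0 = 11.636

11.636


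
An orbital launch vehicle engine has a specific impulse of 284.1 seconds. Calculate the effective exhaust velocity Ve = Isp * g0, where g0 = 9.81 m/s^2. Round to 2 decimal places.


Step 1: Ve = Isp * g0 = 284.1 * 9.81
Step 2: Ve = 2787.02 m/s

2787.02


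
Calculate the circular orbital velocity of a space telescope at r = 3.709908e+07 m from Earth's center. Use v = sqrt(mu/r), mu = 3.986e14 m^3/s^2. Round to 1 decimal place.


Step 1: mu / r = 3.986e14 / 3.709908e+07 = 10744201.743
Step 2: v = sqrt(10744201.743) = 3277.8 m/s

3277.8


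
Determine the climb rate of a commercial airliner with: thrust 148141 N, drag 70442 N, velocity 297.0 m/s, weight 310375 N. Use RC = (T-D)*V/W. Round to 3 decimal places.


Step 1: Excess thrust = T - D = 148141 - 70442 = 77699 N
Step 2: Excess power = 77699 * 297.0 = 23076603.0 W
Step 3: RC = 23076603.0 / 310375 = 74.351 m/s

74.351


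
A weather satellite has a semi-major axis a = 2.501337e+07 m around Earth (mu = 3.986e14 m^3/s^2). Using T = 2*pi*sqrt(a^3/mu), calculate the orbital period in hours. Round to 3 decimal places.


Step 1: a^3 / mu = 1.565008e+22 / 3.986e14 = 3.926262e+07
Step 2: sqrt(3.926262e+07) = 6265.9895 s
Step 3: T = 2*pi * 6265.9895 = 39370.37 s
Step 4: T in hours = 39370.37 / 3600 = 10.936 hours

10.936


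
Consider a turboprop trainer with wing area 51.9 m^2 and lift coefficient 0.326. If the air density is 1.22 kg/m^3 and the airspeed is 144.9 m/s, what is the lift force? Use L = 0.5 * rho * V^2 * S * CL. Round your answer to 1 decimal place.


Step 1: Calculate dynamic pressure q = 0.5 * 1.22 * 144.9^2 = 0.5 * 1.22 * 20996.01 = 12807.5661 Pa
Step 2: Multiply by wing area and lift coefficient: L = 12807.5661 * 51.9 * 0.326
Step 3: L = 664712.6806 * 0.326 = 216696.3 N

216696.3


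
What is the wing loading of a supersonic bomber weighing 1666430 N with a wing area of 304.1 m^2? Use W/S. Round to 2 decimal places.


Step 1: Wing loading = W / S = 1666430 / 304.1
Step 2: Wing loading = 5479.88 N/m^2

5479.88


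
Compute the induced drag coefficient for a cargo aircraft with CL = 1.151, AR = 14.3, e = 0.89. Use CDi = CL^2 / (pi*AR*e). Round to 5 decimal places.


Step 1: CL^2 = 1.151^2 = 1.324801
Step 2: pi * AR * e = 3.14159 * 14.3 * 0.89 = 39.98305
Step 3: CDi = 1.324801 / 39.98305 = 0.03313

0.03313


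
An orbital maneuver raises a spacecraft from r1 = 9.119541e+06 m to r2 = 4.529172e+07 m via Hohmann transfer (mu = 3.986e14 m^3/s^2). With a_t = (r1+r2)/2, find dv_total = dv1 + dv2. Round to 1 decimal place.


Step 1: Transfer semi-major axis a_t = (9.119541e+06 + 4.529172e+07) / 2 = 2.720563e+07 m
Step 2: v1 (circular at r1) = sqrt(mu/r1) = 6611.23 m/s
Step 3: v_t1 = sqrt(mu*(2/r1 - 1/a_t)) = 8530.26 m/s
Step 4: dv1 = |8530.26 - 6611.23| = 1919.03 m/s
Step 5: v2 (circular at r2) = 2966.6 m/s, v_t2 = 1717.58 m/s
Step 6: dv2 = |2966.6 - 1717.58| = 1249.02 m/s
Step 7: Total delta-v = 1919.03 + 1249.02 = 3168.1 m/s

3168.1


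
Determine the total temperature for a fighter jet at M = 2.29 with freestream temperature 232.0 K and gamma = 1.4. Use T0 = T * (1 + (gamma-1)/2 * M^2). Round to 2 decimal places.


Step 1: (gamma-1)/2 = 0.2
Step 2: M^2 = 5.2441
Step 3: 1 + 0.2 * 5.2441 = 2.04882
Step 4: T0 = 232.0 * 2.04882 = 475.33 K

475.33


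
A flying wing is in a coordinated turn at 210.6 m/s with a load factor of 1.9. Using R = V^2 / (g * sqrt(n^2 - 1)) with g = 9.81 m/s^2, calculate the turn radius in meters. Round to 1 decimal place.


Step 1: V^2 = 210.6^2 = 44352.36
Step 2: n^2 - 1 = 1.9^2 - 1 = 2.61
Step 3: sqrt(2.61) = 1.615549
Step 4: R = 44352.36 / (9.81 * 1.615549) = 2798.5 m

2798.5


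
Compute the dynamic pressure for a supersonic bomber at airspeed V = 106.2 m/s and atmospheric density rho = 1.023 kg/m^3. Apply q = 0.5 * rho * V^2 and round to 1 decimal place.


Step 1: V^2 = 106.2^2 = 11278.44
Step 2: q = 0.5 * 1.023 * 11278.44
Step 3: q = 5768.9 Pa

5768.9


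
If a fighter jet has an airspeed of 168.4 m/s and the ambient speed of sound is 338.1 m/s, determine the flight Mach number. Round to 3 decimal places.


Step 1: M = V / a = 168.4 / 338.1
Step 2: M = 0.498

0.498


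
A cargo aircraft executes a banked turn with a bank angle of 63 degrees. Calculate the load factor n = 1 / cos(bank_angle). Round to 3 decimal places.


Step 1: Convert 63 degrees to radians = 1.099557
Step 2: cos(63 deg) = 0.45399
Step 3: n = 1 / 0.45399 = 2.203

2.203


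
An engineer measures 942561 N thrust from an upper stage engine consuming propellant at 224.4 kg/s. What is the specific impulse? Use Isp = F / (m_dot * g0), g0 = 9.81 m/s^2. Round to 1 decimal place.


Step 1: m_dot * g0 = 224.4 * 9.81 = 2201.36
Step 2: Isp = 942561 / 2201.36 = 428.2 s

428.2


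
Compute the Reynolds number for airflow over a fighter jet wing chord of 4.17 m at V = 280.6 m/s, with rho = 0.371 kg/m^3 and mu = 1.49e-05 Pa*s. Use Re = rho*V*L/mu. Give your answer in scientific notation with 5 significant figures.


Step 1: Numerator = rho * V * L = 0.371 * 280.6 * 4.17 = 434.107842
Step 2: Re = 434.107842 / 1.49e-05
Step 3: Re = 2.9135e+07

2.9135e+07


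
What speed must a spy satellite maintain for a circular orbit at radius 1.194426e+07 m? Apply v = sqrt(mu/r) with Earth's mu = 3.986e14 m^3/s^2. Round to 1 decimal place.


Step 1: mu / r = 3.986e14 / 1.194426e+07 = 33371678.1115
Step 2: v = sqrt(33371678.1115) = 5776.8 m/s

5776.8


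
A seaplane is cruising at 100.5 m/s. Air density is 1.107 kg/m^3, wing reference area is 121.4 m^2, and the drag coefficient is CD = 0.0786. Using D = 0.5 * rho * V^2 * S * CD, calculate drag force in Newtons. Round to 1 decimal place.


Step 1: Dynamic pressure q = 0.5 * 1.107 * 100.5^2 = 5590.4884 Pa
Step 2: Drag D = q * S * CD = 5590.4884 * 121.4 * 0.0786
Step 3: D = 53344.7 N

53344.7


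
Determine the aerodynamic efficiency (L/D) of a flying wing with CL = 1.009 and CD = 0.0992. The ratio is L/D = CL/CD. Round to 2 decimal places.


Step 1: L/D = CL / CD = 1.009 / 0.0992
Step 2: L/D = 10.17

10.17


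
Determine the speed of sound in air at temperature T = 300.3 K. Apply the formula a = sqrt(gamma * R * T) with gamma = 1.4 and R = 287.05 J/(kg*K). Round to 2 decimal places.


Step 1: gamma * R * T = 1.4 * 287.05 * 300.3 = 120681.561
Step 2: a = sqrt(120681.561) = 347.39 m/s

347.39


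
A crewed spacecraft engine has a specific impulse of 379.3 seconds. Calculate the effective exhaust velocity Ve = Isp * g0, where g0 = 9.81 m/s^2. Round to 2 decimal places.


Step 1: Ve = Isp * g0 = 379.3 * 9.81
Step 2: Ve = 3720.93 m/s

3720.93


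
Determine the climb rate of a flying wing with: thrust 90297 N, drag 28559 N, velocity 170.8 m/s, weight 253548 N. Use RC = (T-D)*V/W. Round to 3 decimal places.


Step 1: Excess thrust = T - D = 90297 - 28559 = 61738 N
Step 2: Excess power = 61738 * 170.8 = 10544850.4 W
Step 3: RC = 10544850.4 / 253548 = 41.589 m/s

41.589


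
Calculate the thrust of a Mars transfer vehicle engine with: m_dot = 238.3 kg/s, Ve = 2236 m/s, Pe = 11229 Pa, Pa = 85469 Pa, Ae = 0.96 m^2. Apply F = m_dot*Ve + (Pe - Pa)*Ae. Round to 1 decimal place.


Step 1: Momentum thrust = m_dot * Ve = 238.3 * 2236 = 532838.8 N
Step 2: Pressure thrust = (Pe - Pa) * Ae = (11229 - 85469) * 0.96 = -71270.40 N
Step 3: Total thrust F = 532838.8 + -71270.40 = 461568.4 N

461568.4


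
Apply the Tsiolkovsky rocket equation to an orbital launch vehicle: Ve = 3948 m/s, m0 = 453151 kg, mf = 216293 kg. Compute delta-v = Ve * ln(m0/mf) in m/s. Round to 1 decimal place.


Step 1: Mass ratio m0/mf = 453151 / 216293 = 2.095079
Step 2: ln(2.095079) = 0.739591
Step 3: delta-v = 3948 * 0.739591 = 2919.9 m/s

2919.9


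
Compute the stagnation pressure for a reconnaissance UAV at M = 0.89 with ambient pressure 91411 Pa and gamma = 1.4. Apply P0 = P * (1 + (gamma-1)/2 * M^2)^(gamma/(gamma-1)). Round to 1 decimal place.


Step 1: (gamma-1)/2 * M^2 = 0.2 * 0.7921 = 0.15842
Step 2: 1 + 0.15842 = 1.15842
Step 3: Exponent gamma/(gamma-1) = 3.5
Step 4: P0 = 91411 * 1.15842^3.5 = 152943.0 Pa

152943.0


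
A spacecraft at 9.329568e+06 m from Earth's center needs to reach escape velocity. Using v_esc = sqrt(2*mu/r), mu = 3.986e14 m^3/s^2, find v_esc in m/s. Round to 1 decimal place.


Step 1: 2*mu/r = 2 * 3.986e14 / 9.329568e+06 = 85448758.1847
Step 2: v_esc = sqrt(85448758.1847) = 9243.8 m/s

9243.8


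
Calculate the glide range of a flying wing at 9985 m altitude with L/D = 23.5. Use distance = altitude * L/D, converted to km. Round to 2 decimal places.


Step 1: Glide distance = altitude * L/D = 9985 * 23.5 = 234647.5 m
Step 2: Convert to km: 234647.5 / 1000 = 234.65 km

234.65


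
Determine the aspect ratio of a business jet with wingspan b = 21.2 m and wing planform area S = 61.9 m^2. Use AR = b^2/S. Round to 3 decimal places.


Step 1: b^2 = 21.2^2 = 449.44
Step 2: AR = 449.44 / 61.9 = 7.261

7.261


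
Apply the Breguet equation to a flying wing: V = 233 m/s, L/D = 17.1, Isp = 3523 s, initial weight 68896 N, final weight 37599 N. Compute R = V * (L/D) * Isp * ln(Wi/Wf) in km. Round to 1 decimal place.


Step 1: Coefficient = V * (L/D) * Isp = 233 * 17.1 * 3523 = 14036688.9 m
Step 2: Wi/Wf = 68896 / 37599 = 1.832389
Step 3: ln(1.832389) = 0.605621
Step 4: R = 14036688.9 * 0.605621 = 8500908.9 m = 8500.9 km

8500.9


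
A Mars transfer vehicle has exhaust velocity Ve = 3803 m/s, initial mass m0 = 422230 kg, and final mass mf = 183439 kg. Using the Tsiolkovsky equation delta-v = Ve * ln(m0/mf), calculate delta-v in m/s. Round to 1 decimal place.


Step 1: Mass ratio m0/mf = 422230 / 183439 = 2.301746
Step 2: ln(2.301746) = 0.833668
Step 3: delta-v = 3803 * 0.833668 = 3170.4 m/s

3170.4


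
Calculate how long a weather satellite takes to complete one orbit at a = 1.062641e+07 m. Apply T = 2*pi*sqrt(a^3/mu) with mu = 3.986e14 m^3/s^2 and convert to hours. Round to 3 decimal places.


Step 1: a^3 / mu = 1.199940e+21 / 3.986e14 = 3.010388e+06
Step 2: sqrt(3.010388e+06) = 1735.0468 s
Step 3: T = 2*pi * 1735.0468 = 10901.62 s
Step 4: T in hours = 10901.62 / 3600 = 3.028 hours

3.028


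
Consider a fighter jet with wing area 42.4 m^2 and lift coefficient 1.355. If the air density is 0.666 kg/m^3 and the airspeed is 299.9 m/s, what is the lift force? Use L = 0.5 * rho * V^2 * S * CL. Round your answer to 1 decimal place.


Step 1: Calculate dynamic pressure q = 0.5 * 0.666 * 299.9^2 = 0.5 * 0.666 * 89940.01 = 29950.0233 Pa
Step 2: Multiply by wing area and lift coefficient: L = 29950.0233 * 42.4 * 1.355
Step 3: L = 1269880.9892 * 1.355 = 1720688.7 N

1720688.7


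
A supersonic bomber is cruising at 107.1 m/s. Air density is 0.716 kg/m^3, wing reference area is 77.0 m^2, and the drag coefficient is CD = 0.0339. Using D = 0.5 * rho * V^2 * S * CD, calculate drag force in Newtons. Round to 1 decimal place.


Step 1: Dynamic pressure q = 0.5 * 0.716 * 107.1^2 = 4106.4068 Pa
Step 2: Drag D = q * S * CD = 4106.4068 * 77.0 * 0.0339
Step 3: D = 10719.0 N

10719.0


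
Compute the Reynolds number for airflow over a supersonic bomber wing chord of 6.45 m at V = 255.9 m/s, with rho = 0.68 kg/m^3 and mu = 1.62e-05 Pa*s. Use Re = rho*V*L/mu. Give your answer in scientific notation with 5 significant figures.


Step 1: Numerator = rho * V * L = 0.68 * 255.9 * 6.45 = 1122.3774
Step 2: Re = 1122.3774 / 1.62e-05
Step 3: Re = 6.9283e+07

6.9283e+07


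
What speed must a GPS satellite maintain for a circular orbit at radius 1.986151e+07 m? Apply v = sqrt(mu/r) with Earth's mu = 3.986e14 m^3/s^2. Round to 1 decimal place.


Step 1: mu / r = 3.986e14 / 1.986151e+07 = 20068967.5659
Step 2: v = sqrt(20068967.5659) = 4479.8 m/s

4479.8


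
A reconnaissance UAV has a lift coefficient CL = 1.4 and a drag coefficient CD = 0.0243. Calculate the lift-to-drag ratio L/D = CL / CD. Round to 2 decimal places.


Step 1: L/D = CL / CD = 1.4 / 0.0243
Step 2: L/D = 57.61

57.61


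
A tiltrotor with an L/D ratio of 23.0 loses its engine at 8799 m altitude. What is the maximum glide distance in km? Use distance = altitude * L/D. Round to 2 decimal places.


Step 1: Glide distance = altitude * L/D = 8799 * 23.0 = 202377.0 m
Step 2: Convert to km: 202377.0 / 1000 = 202.38 km

202.38


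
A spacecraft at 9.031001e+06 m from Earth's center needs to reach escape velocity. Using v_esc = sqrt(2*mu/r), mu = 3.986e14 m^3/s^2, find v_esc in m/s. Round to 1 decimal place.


Step 1: 2*mu/r = 2 * 3.986e14 / 9.031001e+06 = 88273714.0656
Step 2: v_esc = sqrt(88273714.0656) = 9395.4 m/s

9395.4


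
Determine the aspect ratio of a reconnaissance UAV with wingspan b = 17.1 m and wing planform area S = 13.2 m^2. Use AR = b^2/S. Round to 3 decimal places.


Step 1: b^2 = 17.1^2 = 292.41
Step 2: AR = 292.41 / 13.2 = 22.152

22.152


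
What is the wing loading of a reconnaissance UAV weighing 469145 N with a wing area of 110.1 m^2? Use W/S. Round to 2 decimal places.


Step 1: Wing loading = W / S = 469145 / 110.1
Step 2: Wing loading = 4261.08 N/m^2

4261.08


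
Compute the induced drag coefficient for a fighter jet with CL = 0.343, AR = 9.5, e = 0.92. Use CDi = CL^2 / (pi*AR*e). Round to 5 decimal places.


Step 1: CL^2 = 0.343^2 = 0.117649
Step 2: pi * AR * e = 3.14159 * 9.5 * 0.92 = 27.45752
Step 3: CDi = 0.117649 / 27.45752 = 0.00428

0.00428


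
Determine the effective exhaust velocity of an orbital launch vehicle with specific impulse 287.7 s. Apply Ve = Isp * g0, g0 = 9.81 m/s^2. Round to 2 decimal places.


Step 1: Ve = Isp * g0 = 287.7 * 9.81
Step 2: Ve = 2822.34 m/s

2822.34


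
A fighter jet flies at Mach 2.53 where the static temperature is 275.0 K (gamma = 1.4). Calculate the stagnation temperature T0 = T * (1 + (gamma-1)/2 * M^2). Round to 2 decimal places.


Step 1: (gamma-1)/2 = 0.2
Step 2: M^2 = 6.4009
Step 3: 1 + 0.2 * 6.4009 = 2.28018
Step 4: T0 = 275.0 * 2.28018 = 627.05 K

627.05


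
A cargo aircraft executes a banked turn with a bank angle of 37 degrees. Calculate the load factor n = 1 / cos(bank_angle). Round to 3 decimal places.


Step 1: Convert 37 degrees to radians = 0.645772
Step 2: cos(37 deg) = 0.798636
Step 3: n = 1 / 0.798636 = 1.252

1.252


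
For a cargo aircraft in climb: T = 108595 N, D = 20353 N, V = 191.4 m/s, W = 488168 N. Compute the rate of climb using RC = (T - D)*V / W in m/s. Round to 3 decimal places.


Step 1: Excess thrust = T - D = 108595 - 20353 = 88242 N
Step 2: Excess power = 88242 * 191.4 = 16889518.8 W
Step 3: RC = 16889518.8 / 488168 = 34.598 m/s

34.598


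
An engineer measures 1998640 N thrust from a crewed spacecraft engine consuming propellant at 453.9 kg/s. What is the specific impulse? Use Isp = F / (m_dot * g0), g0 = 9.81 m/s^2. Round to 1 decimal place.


Step 1: m_dot * g0 = 453.9 * 9.81 = 4452.76
Step 2: Isp = 1998640 / 4452.76 = 448.9 s

448.9


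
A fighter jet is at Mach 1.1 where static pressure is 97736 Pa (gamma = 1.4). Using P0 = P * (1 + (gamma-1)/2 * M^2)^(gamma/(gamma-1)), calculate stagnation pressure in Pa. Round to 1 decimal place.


Step 1: (gamma-1)/2 * M^2 = 0.2 * 1.21 = 0.242
Step 2: 1 + 0.242 = 1.242
Step 3: Exponent gamma/(gamma-1) = 3.5
Step 4: P0 = 97736 * 1.242^3.5 = 208679.7 Pa

208679.7


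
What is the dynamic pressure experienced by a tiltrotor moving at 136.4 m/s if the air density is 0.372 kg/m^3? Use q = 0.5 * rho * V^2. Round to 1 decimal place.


Step 1: V^2 = 136.4^2 = 18604.96
Step 2: q = 0.5 * 0.372 * 18604.96
Step 3: q = 3460.5 Pa

3460.5


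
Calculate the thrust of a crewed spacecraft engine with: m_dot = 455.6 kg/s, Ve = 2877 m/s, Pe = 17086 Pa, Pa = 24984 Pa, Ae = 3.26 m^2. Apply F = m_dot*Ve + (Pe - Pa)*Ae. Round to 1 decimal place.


Step 1: Momentum thrust = m_dot * Ve = 455.6 * 2877 = 1310761.2 N
Step 2: Pressure thrust = (Pe - Pa) * Ae = (17086 - 24984) * 3.26 = -25747.48 N
Step 3: Total thrust F = 1310761.2 + -25747.48 = 1285013.7 N

1285013.7


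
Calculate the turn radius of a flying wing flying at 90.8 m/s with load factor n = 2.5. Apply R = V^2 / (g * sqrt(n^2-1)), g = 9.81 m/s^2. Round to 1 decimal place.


Step 1: V^2 = 90.8^2 = 8244.64
Step 2: n^2 - 1 = 2.5^2 - 1 = 5.25
Step 3: sqrt(5.25) = 2.291288
Step 4: R = 8244.64 / (9.81 * 2.291288) = 366.8 m

366.8


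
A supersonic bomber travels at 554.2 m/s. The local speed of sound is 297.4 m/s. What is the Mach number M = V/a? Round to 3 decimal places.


Step 1: M = V / a = 554.2 / 297.4
Step 2: M = 1.863

1.863


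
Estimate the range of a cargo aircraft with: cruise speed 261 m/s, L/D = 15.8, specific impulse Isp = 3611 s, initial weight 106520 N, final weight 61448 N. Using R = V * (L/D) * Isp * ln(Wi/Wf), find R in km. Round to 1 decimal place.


Step 1: Coefficient = V * (L/D) * Isp = 261 * 15.8 * 3611 = 14891041.8 m
Step 2: Wi/Wf = 106520 / 61448 = 1.733498
Step 3: ln(1.733498) = 0.550141
Step 4: R = 14891041.8 * 0.550141 = 8192179.7 m = 8192.2 km

8192.2


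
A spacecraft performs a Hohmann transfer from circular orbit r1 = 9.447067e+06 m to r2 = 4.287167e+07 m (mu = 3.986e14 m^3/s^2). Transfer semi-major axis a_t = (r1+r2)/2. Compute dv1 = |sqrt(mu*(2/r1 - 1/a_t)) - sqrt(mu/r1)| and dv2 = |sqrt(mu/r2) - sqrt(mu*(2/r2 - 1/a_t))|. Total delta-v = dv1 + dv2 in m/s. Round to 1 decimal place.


Step 1: Transfer semi-major axis a_t = (9.447067e+06 + 4.287167e+07) / 2 = 2.615937e+07 m
Step 2: v1 (circular at r1) = sqrt(mu/r1) = 6495.61 m/s
Step 3: v_t1 = sqrt(mu*(2/r1 - 1/a_t)) = 8315.56 m/s
Step 4: dv1 = |8315.56 - 6495.61| = 1819.95 m/s
Step 5: v2 (circular at r2) = 3049.18 m/s, v_t2 = 1832.39 m/s
Step 6: dv2 = |3049.18 - 1832.39| = 1216.79 m/s
Step 7: Total delta-v = 1819.95 + 1216.79 = 3036.7 m/s

3036.7


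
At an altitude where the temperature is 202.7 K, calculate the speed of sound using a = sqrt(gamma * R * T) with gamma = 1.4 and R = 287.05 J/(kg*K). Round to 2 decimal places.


Step 1: gamma * R * T = 1.4 * 287.05 * 202.7 = 81459.049
Step 2: a = sqrt(81459.049) = 285.41 m/s

285.41


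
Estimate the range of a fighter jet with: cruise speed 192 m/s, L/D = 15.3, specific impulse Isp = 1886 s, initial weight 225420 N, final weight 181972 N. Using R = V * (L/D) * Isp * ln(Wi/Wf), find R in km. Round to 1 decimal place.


Step 1: Coefficient = V * (L/D) * Isp = 192 * 15.3 * 1886 = 5540313.6 m
Step 2: Wi/Wf = 225420 / 181972 = 1.238762
Step 3: ln(1.238762) = 0.214112
Step 4: R = 5540313.6 * 0.214112 = 1186250.4 m = 1186.3 km

1186.3


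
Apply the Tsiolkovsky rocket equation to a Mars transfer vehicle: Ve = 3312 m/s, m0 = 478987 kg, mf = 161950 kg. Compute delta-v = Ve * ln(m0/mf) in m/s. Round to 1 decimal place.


Step 1: Mass ratio m0/mf = 478987 / 161950 = 2.957623
Step 2: ln(2.957623) = 1.084386
Step 3: delta-v = 3312 * 1.084386 = 3591.5 m/s

3591.5


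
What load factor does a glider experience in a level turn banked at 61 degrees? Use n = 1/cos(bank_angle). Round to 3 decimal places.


Step 1: Convert 61 degrees to radians = 1.064651
Step 2: cos(61 deg) = 0.48481
Step 3: n = 1 / 0.48481 = 2.063

2.063


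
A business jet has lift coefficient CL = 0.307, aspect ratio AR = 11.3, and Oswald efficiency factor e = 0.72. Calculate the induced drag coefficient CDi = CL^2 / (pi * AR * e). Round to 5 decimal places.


Step 1: CL^2 = 0.307^2 = 0.094249
Step 2: pi * AR * e = 3.14159 * 11.3 * 0.72 = 25.559998
Step 3: CDi = 0.094249 / 25.559998 = 0.00369

0.00369


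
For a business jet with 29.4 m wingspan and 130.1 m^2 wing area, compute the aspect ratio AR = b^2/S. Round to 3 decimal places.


Step 1: b^2 = 29.4^2 = 864.36
Step 2: AR = 864.36 / 130.1 = 6.644

6.644


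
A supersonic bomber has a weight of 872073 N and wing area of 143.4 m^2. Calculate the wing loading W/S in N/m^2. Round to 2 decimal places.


Step 1: Wing loading = W / S = 872073 / 143.4
Step 2: Wing loading = 6081.40 N/m^2

6081.40


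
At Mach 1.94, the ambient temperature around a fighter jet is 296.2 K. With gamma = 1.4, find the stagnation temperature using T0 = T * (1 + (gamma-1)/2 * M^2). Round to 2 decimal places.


Step 1: (gamma-1)/2 = 0.2
Step 2: M^2 = 3.7636
Step 3: 1 + 0.2 * 3.7636 = 1.75272
Step 4: T0 = 296.2 * 1.75272 = 519.16 K

519.16


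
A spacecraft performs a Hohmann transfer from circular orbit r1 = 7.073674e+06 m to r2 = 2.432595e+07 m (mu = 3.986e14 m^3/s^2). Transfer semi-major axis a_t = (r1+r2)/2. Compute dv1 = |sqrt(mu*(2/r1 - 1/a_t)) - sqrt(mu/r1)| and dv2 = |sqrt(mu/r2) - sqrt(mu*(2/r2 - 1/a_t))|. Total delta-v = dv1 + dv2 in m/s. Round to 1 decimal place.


Step 1: Transfer semi-major axis a_t = (7.073674e+06 + 2.432595e+07) / 2 = 1.569981e+07 m
Step 2: v1 (circular at r1) = sqrt(mu/r1) = 7506.65 m/s
Step 3: v_t1 = sqrt(mu*(2/r1 - 1/a_t)) = 9344.02 m/s
Step 4: dv1 = |9344.02 - 7506.65| = 1837.37 m/s
Step 5: v2 (circular at r2) = 4047.94 m/s, v_t2 = 2717.12 m/s
Step 6: dv2 = |4047.94 - 2717.12| = 1330.82 m/s
Step 7: Total delta-v = 1837.37 + 1330.82 = 3168.2 m/s

3168.2


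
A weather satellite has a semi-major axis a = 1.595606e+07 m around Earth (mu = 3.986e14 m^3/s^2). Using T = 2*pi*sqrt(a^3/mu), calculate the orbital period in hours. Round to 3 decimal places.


Step 1: a^3 / mu = 4.062347e+21 / 3.986e14 = 1.019154e+07
Step 2: sqrt(1.019154e+07) = 3192.4187 s
Step 3: T = 2*pi * 3192.4187 = 20058.56 s
Step 4: T in hours = 20058.56 / 3600 = 5.572 hours

5.572


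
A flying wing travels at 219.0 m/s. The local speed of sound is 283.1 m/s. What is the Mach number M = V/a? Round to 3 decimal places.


Step 1: M = V / a = 219.0 / 283.1
Step 2: M = 0.774

0.774


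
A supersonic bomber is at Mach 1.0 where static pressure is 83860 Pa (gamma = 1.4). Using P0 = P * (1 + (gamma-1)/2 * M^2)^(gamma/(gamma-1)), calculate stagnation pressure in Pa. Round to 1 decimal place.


Step 1: (gamma-1)/2 * M^2 = 0.2 * 1.0 = 0.2
Step 2: 1 + 0.2 = 1.2
Step 3: Exponent gamma/(gamma-1) = 3.5
Step 4: P0 = 83860 * 1.2^3.5 = 158741.0 Pa

158741.0
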